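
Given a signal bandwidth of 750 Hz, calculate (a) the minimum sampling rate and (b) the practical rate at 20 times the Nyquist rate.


By Nyquist theorem, fs_min = 2 * fmax.
fs_min = 2 * 750 = 1500 Hz
Practical rate = 20 * fs_min = 20 * 1500 = 30000 Hz

fs_min = 1500 Hz, fs_practical = 30000 Hz


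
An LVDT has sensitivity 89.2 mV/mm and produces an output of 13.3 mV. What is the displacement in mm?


Displacement = Vout / sensitivity.
d = 13.3 / 89.2
d = 0.149 mm

0.149 mm


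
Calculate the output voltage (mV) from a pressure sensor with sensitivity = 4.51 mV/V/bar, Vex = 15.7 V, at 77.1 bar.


Output = sensitivity * Vex * P.
Vout = 4.51 * 15.7 * 77.1
Vout = 70.807 * 77.1
Vout = 5459.22 mV

5459.22 mV


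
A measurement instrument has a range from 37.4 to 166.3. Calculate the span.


Span = upper range - lower range.
Span = 166.3 - (37.4)
Span = 128.9

128.9


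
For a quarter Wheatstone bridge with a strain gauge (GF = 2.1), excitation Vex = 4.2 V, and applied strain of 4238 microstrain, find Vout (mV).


Quarter bridge output: Vout = (GF * epsilon * Vex) / 4.
Vout = (2.1 * 4238e-6 * 4.2) / 4
Vout = 0.03737916 / 4 V
Vout = 0.00934479 V = 9.3448 mV

9.3448 mV


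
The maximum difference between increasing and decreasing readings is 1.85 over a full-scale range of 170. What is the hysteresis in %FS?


Hysteresis = (max difference / full scale) * 100%.
H = (1.85 / 170) * 100
H = 1.088 %FS

1.088 %FS


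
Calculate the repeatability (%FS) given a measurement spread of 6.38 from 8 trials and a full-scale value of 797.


Repeatability = (spread / full scale) * 100%.
R = (6.38 / 797) * 100
R = 0.801 %FS

0.801 %FS


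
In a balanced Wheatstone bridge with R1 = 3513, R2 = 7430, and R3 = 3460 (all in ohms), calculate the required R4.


At balance: R1*R4 = R2*R3, so R4 = R2*R3/R1.
R4 = 7430 * 3460 / 3513
R4 = 25707800 / 3513
R4 = 7317.9 ohm

7317.9 ohm


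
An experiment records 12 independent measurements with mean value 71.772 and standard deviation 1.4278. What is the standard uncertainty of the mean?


The standard uncertainty for Type A evaluation is u = s / sqrt(n).
u = 1.4278 / sqrt(12)
u = 1.4278 / 3.4641
u = 0.4122

0.4122


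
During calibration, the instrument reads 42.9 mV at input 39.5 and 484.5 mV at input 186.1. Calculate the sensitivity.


Sensitivity = (y2 - y1) / (x2 - x1).
S = (484.5 - 42.9) / (186.1 - 39.5)
S = 441.6 / 146.6
S = 3.0123 mV/unit

3.0123 mV/unit


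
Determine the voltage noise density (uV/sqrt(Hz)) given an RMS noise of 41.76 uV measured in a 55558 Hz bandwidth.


Noise spectral density = Vrms / sqrt(BW).
NSD = 41.76 / sqrt(55558)
NSD = 41.76 / 235.7074
NSD = 0.1772 uV/sqrt(Hz)

0.1772 uV/sqrt(Hz)


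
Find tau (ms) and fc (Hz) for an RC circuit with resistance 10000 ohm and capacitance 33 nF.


Time constant: tau = R * C.
tau = 10000 * 3.30e-08 = 0.00033 s
tau = 0.33 ms
Cutoff frequency: fc = 1 / (2*pi*R*C).
fc = 1 / (2*pi*0.00033) = 482.29 Hz

tau = 0.33 ms, fc = 482.29 Hz


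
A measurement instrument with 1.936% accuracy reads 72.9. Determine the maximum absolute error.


Absolute error = (accuracy% / 100) * reading.
Error = (1.936 / 100) * 72.9
Error = 0.01936 * 72.9
Error = 1.4113

1.4113


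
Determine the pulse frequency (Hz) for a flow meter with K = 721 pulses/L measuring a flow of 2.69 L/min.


Frequency = K * Q / 60 (converting L/min to L/s).
f = 721 * 2.69 / 60
f = 1939.49 / 60
f = 32.32 Hz

32.32 Hz


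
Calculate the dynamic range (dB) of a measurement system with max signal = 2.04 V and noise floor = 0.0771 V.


Dynamic range = 20 * log10(Vmax / Vnoise).
DR = 20 * log10(2.04 / 0.0771)
DR = 20 * log10(26.46)
DR = 28.45 dB

28.45 dB


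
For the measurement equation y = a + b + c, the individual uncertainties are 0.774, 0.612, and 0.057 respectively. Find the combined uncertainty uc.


For a sum of independent quantities, uc = sqrt(u1^2 + u2^2 + u3^2).
uc = sqrt(0.774^2 + 0.612^2 + 0.057^2)
uc = sqrt(0.599076 + 0.374544 + 0.003249)
uc = 0.9884

0.9884


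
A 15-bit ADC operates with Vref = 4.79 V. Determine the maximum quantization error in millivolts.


The maximum quantization error is +/- LSB/2.
LSB = Vref / 2^n = 4.79 / 32768 = 0.00014618 V
Max error = LSB / 2 = 0.00014618 / 2 = 7.309e-05 V
Max error = 0.0731 mV

0.0731 mV


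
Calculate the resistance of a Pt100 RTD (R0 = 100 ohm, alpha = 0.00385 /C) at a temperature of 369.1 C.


The RTD equation: Rt = R0 * (1 + alpha * T).
Rt = 100 * (1 + 0.00385 * 369.1)
Rt = 100 * (1 + 1.421035)
Rt = 100 * 2.421035
Rt = 242.103 ohm

242.103 ohm


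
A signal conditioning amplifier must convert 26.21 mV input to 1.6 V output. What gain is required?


Gain = Vout / Vin (converting to same units).
G = 1.6 V / 26.21 mV
G = 1600.0 mV / 26.21 mV
G = 61.05

61.05


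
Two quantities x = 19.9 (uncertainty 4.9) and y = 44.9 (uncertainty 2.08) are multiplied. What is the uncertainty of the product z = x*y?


For a product z = x*y, the relative uncertainty is:
uz/z = sqrt((ux/x)^2 + (uy/y)^2)
Relative uncertainties: ux/x = 4.9/19.9 = 0.246231
uy/y = 2.08/44.9 = 0.046325
z = 19.9 * 44.9 = 893.5
uz = 893.5 * sqrt(0.246231^2 + 0.046325^2) = 223.87

223.87


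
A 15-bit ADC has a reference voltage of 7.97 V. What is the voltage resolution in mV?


The resolution (LSB) of an ADC is Vref / 2^n.
LSB = 7.97 / 2^15
LSB = 7.97 / 32768
LSB = 0.00024323 V = 0.2432251 mV

0.2432251 mV


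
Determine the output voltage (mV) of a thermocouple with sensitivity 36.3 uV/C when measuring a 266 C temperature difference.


The thermocouple output V = sensitivity * dT.
V = 36.3 uV/C * 266 C
V = 9655.8 uV
V = 9.656 mV

9.656 mV


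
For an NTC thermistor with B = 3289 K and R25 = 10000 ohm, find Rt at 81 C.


NTC thermistor equation: Rt = R25 * exp(B * (1/T - 1/T25)).
T in Kelvin: 354.15 K, T25 = 298.15 K
1/T - 1/T25 = 1/354.15 - 1/298.15 = -0.00053035
B * (1/T - 1/T25) = 3289 * -0.00053035 = -1.7443
Rt = 10000 * exp(-1.7443) = 1747.6 ohm

1747.6 ohm


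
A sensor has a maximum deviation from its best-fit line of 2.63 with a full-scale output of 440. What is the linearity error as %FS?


Linearity error = (max deviation / full scale) * 100%.
Linearity = (2.63 / 440) * 100
Linearity = 0.598 %FS

0.598 %FS


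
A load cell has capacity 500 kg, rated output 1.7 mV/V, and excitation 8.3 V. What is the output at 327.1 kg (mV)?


Vout = rated_output * Vex * (load / capacity).
Vout = 1.7 * 8.3 * (327.1 / 500)
Vout = 1.7 * 8.3 * 0.6542
Vout = 9.231 mV

9.231 mV


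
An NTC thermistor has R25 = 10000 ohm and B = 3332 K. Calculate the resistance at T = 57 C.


NTC thermistor equation: Rt = R25 * exp(B * (1/T - 1/T25)).
T in Kelvin: 330.15 K, T25 = 298.15 K
1/T - 1/T25 = 1/330.15 - 1/298.15 = -0.00032509
B * (1/T - 1/T25) = 3332 * -0.00032509 = -1.0832
Rt = 10000 * exp(-1.0832) = 3385.1 ohm

3385.1 ohm


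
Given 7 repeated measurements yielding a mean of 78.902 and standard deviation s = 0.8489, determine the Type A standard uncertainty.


The standard uncertainty for Type A evaluation is u = s / sqrt(n).
u = 0.8489 / sqrt(7)
u = 0.8489 / 2.6458
u = 0.3209

0.3209


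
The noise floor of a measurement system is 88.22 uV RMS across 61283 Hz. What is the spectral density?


Noise spectral density = Vrms / sqrt(BW).
NSD = 88.22 / sqrt(61283)
NSD = 88.22 / 247.554
NSD = 0.3564 uV/sqrt(Hz)

0.3564 uV/sqrt(Hz)


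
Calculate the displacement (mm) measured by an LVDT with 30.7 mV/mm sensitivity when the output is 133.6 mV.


Displacement = Vout / sensitivity.
d = 133.6 / 30.7
d = 4.352 mm

4.352 mm


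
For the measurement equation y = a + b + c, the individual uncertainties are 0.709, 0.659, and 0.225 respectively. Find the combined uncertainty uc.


For a sum of independent quantities, uc = sqrt(u1^2 + u2^2 + u3^2).
uc = sqrt(0.709^2 + 0.659^2 + 0.225^2)
uc = sqrt(0.502681 + 0.434281 + 0.050625)
uc = 0.9938

0.9938


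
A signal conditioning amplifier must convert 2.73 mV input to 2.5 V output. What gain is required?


Gain = Vout / Vin (converting to same units).
G = 2.5 V / 2.73 mV
G = 2500.0 mV / 2.73 mV
G = 915.75

915.75


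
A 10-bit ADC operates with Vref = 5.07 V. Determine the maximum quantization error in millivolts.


The maximum quantization error is +/- LSB/2.
LSB = Vref / 2^n = 5.07 / 1024 = 0.00495117 V
Max error = LSB / 2 = 0.00495117 / 2 = 0.00247559 V
Max error = 2.4756 mV

2.4756 mV


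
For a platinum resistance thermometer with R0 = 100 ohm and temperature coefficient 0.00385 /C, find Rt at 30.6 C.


The RTD equation: Rt = R0 * (1 + alpha * T).
Rt = 100 * (1 + 0.00385 * 30.6)
Rt = 100 * (1 + 0.11781)
Rt = 100 * 1.11781
Rt = 111.781 ohm

111.781 ohm


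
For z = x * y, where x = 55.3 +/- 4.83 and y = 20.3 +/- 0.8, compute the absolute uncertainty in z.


For a product z = x*y, the relative uncertainty is:
uz/z = sqrt((ux/x)^2 + (uy/y)^2)
Relative uncertainties: ux/x = 4.83/55.3 = 0.087342
uy/y = 0.8/20.3 = 0.039409
z = 55.3 * 20.3 = 1122.6
uz = 1122.6 * sqrt(0.087342^2 + 0.039409^2) = 107.568

107.568


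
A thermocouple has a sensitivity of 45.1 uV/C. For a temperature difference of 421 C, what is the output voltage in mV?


The thermocouple output V = sensitivity * dT.
V = 45.1 uV/C * 421 C
V = 18987.1 uV
V = 18.987 mV

18.987 mV


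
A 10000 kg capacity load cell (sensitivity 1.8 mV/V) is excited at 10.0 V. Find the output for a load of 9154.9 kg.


Vout = rated_output * Vex * (load / capacity).
Vout = 1.8 * 10.0 * (9154.9 / 10000)
Vout = 1.8 * 10.0 * 0.91549
Vout = 16.479 mV

16.479 mV


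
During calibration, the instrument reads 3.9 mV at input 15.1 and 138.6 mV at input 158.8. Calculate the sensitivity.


Sensitivity = (y2 - y1) / (x2 - x1).
S = (138.6 - 3.9) / (158.8 - 15.1)
S = 134.7 / 143.7
S = 0.9374 mV/unit

0.9374 mV/unit


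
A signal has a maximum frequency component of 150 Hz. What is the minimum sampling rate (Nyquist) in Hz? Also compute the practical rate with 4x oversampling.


By Nyquist theorem, fs_min = 2 * fmax.
fs_min = 2 * 150 = 300 Hz
Practical rate = 4 * fs_min = 4 * 300 = 1200 Hz

fs_min = 300 Hz, fs_practical = 1200 Hz


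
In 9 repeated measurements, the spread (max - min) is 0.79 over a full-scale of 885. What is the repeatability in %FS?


Repeatability = (spread / full scale) * 100%.
R = (0.79 / 885) * 100
R = 0.089 %FS

0.089 %FS


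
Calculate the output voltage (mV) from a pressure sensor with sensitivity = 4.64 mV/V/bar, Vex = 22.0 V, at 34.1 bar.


Output = sensitivity * Vex * P.
Vout = 4.64 * 22.0 * 34.1
Vout = 102.08 * 34.1
Vout = 3480.93 mV

3480.93 mV


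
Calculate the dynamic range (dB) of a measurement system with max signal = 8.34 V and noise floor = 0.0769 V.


Dynamic range = 20 * log10(Vmax / Vnoise).
DR = 20 * log10(8.34 / 0.0769)
DR = 20 * log10(108.45)
DR = 40.7 dB

40.7 dB


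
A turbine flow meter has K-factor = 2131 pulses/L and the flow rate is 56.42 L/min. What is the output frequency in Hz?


Frequency = K * Q / 60 (converting L/min to L/s).
f = 2131 * 56.42 / 60
f = 120231.02 / 60
f = 2003.85 Hz

2003.85 Hz


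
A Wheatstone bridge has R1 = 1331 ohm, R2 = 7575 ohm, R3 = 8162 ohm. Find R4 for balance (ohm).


At balance: R1*R4 = R2*R3, so R4 = R2*R3/R1.
R4 = 7575 * 8162 / 1331
R4 = 61827150 / 1331
R4 = 46451.65 ohm

46451.65 ohm


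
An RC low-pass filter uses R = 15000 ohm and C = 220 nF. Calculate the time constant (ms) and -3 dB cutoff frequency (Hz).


Time constant: tau = R * C.
tau = 15000 * 2.20e-07 = 0.0033 s
tau = 3.3 ms
Cutoff frequency: fc = 1 / (2*pi*R*C).
fc = 1 / (2*pi*0.0033) = 48.23 Hz

tau = 3.3 ms, fc = 48.23 Hz


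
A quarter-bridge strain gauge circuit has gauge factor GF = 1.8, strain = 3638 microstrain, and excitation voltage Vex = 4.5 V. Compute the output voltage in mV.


Quarter bridge output: Vout = (GF * epsilon * Vex) / 4.
Vout = (1.8 * 3638e-6 * 4.5) / 4
Vout = 0.0294678 / 4 V
Vout = 0.00736695 V = 7.367 mV

7.367 mV


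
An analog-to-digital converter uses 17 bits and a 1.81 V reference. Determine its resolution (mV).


The resolution (LSB) of an ADC is Vref / 2^n.
LSB = 1.81 / 2^17
LSB = 1.81 / 131072
LSB = 1.381e-05 V = 0.0138092 mV

0.0138092 mV


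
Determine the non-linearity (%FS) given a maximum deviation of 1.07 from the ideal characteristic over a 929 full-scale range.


Linearity error = (max deviation / full scale) * 100%.
Linearity = (1.07 / 929) * 100
Linearity = 0.115 %FS

0.115 %FS


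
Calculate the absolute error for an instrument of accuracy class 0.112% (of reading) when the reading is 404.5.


Absolute error = (accuracy% / 100) * reading.
Error = (0.112 / 100) * 404.5
Error = 0.00112 * 404.5
Error = 0.453

0.453


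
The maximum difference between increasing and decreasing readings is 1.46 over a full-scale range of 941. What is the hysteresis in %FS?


Hysteresis = (max difference / full scale) * 100%.
H = (1.46 / 941) * 100
H = 0.155 %FS

0.155 %FS


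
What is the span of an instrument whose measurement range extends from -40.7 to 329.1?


Span = upper range - lower range.
Span = 329.1 - (-40.7)
Span = 369.8

369.8


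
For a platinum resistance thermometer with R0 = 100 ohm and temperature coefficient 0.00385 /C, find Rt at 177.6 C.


The RTD equation: Rt = R0 * (1 + alpha * T).
Rt = 100 * (1 + 0.00385 * 177.6)
Rt = 100 * (1 + 0.68376)
Rt = 100 * 1.68376
Rt = 168.376 ohm

168.376 ohm


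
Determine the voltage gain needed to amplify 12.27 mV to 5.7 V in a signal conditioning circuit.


Gain = Vout / Vin (converting to same units).
G = 5.7 V / 12.27 mV
G = 5700.0 mV / 12.27 mV
G = 464.55

464.55


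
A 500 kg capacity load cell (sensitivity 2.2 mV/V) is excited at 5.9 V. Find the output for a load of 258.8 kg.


Vout = rated_output * Vex * (load / capacity).
Vout = 2.2 * 5.9 * (258.8 / 500)
Vout = 2.2 * 5.9 * 0.5176
Vout = 6.718 mV

6.718 mV


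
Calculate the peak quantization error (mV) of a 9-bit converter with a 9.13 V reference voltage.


The maximum quantization error is +/- LSB/2.
LSB = Vref / 2^n = 9.13 / 512 = 0.01783203 V
Max error = LSB / 2 = 0.01783203 / 2 = 0.00891602 V
Max error = 8.916 mV

8.916 mV


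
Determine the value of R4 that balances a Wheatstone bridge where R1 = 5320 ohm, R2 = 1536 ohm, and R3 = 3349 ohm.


At balance: R1*R4 = R2*R3, so R4 = R2*R3/R1.
R4 = 1536 * 3349 / 5320
R4 = 5144064 / 5320
R4 = 966.93 ohm

966.93 ohm


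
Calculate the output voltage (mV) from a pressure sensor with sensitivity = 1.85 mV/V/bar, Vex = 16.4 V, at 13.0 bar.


Output = sensitivity * Vex * P.
Vout = 1.85 * 16.4 * 13.0
Vout = 30.34 * 13.0
Vout = 394.42 mV

394.42 mV


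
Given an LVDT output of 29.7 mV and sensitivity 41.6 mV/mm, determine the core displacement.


Displacement = Vout / sensitivity.
d = 29.7 / 41.6
d = 0.714 mm

0.714 mm


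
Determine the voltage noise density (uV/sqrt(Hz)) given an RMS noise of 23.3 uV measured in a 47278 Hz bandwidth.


Noise spectral density = Vrms / sqrt(BW).
NSD = 23.3 / sqrt(47278)
NSD = 23.3 / 217.435
NSD = 0.1072 uV/sqrt(Hz)

0.1072 uV/sqrt(Hz)


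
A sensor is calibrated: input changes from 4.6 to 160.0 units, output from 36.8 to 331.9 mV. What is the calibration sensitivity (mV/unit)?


Sensitivity = (y2 - y1) / (x2 - x1).
S = (331.9 - 36.8) / (160.0 - 4.6)
S = 295.1 / 155.4
S = 1.899 mV/unit

1.899 mV/unit


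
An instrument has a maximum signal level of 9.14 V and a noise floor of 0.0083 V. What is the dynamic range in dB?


Dynamic range = 20 * log10(Vmax / Vnoise).
DR = 20 * log10(9.14 / 0.0083)
DR = 20 * log10(1101.2)
DR = 60.84 dB

60.84 dB


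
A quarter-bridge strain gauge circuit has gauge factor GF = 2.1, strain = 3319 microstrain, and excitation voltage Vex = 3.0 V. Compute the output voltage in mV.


Quarter bridge output: Vout = (GF * epsilon * Vex) / 4.
Vout = (2.1 * 3319e-6 * 3.0) / 4
Vout = 0.0209097 / 4 V
Vout = 0.00522742 V = 5.2274 mV

5.2274 mV


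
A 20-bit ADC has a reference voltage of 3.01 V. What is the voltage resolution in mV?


The resolution (LSB) of an ADC is Vref / 2^n.
LSB = 3.01 / 2^20
LSB = 3.01 / 1048576
LSB = 2.87e-06 V = 0.00287056 mV

0.00287056 mV


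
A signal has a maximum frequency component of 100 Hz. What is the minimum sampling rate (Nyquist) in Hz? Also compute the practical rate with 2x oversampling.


By Nyquist theorem, fs_min = 2 * fmax.
fs_min = 2 * 100 = 200 Hz
Practical rate = 2 * fs_min = 2 * 200 = 400 Hz

fs_min = 200 Hz, fs_practical = 400 Hz


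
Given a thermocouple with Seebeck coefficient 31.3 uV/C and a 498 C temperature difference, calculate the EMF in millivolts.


The thermocouple output V = sensitivity * dT.
V = 31.3 uV/C * 498 C
V = 15587.4 uV
V = 15.587 mV

15.587 mV


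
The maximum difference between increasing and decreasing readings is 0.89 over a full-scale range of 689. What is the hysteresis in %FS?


Hysteresis = (max difference / full scale) * 100%.
H = (0.89 / 689) * 100
H = 0.129 %FS

0.129 %FS


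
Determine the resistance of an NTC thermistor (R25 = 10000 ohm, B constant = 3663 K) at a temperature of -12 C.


NTC thermistor equation: Rt = R25 * exp(B * (1/T - 1/T25)).
T in Kelvin: 261.15 K, T25 = 298.15 K
1/T - 1/T25 = 1/261.15 - 1/298.15 = 0.0004752
B * (1/T - 1/T25) = 3663 * 0.0004752 = 1.7407
Rt = 10000 * exp(1.7407) = 57011.0 ohm

57011.0 ohm


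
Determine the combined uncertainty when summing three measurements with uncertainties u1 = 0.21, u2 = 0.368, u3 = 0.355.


For a sum of independent quantities, uc = sqrt(u1^2 + u2^2 + u3^2).
uc = sqrt(0.21^2 + 0.368^2 + 0.355^2)
uc = sqrt(0.0441 + 0.135424 + 0.126025)
uc = 0.5528

0.5528


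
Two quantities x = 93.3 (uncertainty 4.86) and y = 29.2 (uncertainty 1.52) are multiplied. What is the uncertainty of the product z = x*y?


For a product z = x*y, the relative uncertainty is:
uz/z = sqrt((ux/x)^2 + (uy/y)^2)
Relative uncertainties: ux/x = 4.86/93.3 = 0.05209
uy/y = 1.52/29.2 = 0.052055
z = 93.3 * 29.2 = 2724.4
uz = 2724.4 * sqrt(0.05209^2 + 0.052055^2) = 200.626

200.626


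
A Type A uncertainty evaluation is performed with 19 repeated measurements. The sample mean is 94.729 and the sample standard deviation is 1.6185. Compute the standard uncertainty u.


The standard uncertainty for Type A evaluation is u = s / sqrt(n).
u = 1.6185 / sqrt(19)
u = 1.6185 / 4.3589
u = 0.3713

0.3713


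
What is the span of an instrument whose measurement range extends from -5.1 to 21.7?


Span = upper range - lower range.
Span = 21.7 - (-5.1)
Span = 26.8

26.8


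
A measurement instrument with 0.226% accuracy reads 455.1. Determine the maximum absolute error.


Absolute error = (accuracy% / 100) * reading.
Error = (0.226 / 100) * 455.1
Error = 0.00226 * 455.1
Error = 1.0285

1.0285


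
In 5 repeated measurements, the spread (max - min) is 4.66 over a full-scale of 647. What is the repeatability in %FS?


Repeatability = (spread / full scale) * 100%.
R = (4.66 / 647) * 100
R = 0.72 %FS

0.72 %FS


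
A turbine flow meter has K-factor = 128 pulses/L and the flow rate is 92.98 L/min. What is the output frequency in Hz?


Frequency = K * Q / 60 (converting L/min to L/s).
f = 128 * 92.98 / 60
f = 11901.44 / 60
f = 198.36 Hz

198.36 Hz


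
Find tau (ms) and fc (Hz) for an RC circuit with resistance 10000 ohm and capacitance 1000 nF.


Time constant: tau = R * C.
tau = 10000 * 1.00e-06 = 0.01 s
tau = 10.0 ms
Cutoff frequency: fc = 1 / (2*pi*R*C).
fc = 1 / (2*pi*0.01) = 15.92 Hz

tau = 10.0 ms, fc = 15.92 Hz


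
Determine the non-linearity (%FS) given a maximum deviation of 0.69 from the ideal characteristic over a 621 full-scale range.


Linearity error = (max deviation / full scale) * 100%.
Linearity = (0.69 / 621) * 100
Linearity = 0.111 %FS

0.111 %FS


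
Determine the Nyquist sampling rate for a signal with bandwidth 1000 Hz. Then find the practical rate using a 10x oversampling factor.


By Nyquist theorem, fs_min = 2 * fmax.
fs_min = 2 * 1000 = 2000 Hz
Practical rate = 10 * fs_min = 10 * 2000 = 20000 Hz

fs_min = 2000 Hz, fs_practical = 20000 Hz


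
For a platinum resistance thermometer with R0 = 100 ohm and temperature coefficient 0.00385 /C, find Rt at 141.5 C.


The RTD equation: Rt = R0 * (1 + alpha * T).
Rt = 100 * (1 + 0.00385 * 141.5)
Rt = 100 * (1 + 0.544775)
Rt = 100 * 1.544775
Rt = 154.477 ohm

154.477 ohm


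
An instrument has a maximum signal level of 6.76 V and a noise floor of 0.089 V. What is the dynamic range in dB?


Dynamic range = 20 * log10(Vmax / Vnoise).
DR = 20 * log10(6.76 / 0.089)
DR = 20 * log10(75.96)
DR = 37.61 dB

37.61 dB


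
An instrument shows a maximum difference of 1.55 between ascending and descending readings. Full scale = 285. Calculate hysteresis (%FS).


Hysteresis = (max difference / full scale) * 100%.
H = (1.55 / 285) * 100
H = 0.544 %FS

0.544 %FS


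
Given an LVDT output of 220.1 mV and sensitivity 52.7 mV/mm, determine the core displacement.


Displacement = Vout / sensitivity.
d = 220.1 / 52.7
d = 4.176 mm

4.176 mm


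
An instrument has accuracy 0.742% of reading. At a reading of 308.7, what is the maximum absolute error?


Absolute error = (accuracy% / 100) * reading.
Error = (0.742 / 100) * 308.7
Error = 0.00742 * 308.7
Error = 2.2906

2.2906


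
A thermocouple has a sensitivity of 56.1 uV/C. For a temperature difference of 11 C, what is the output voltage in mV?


The thermocouple output V = sensitivity * dT.
V = 56.1 uV/C * 11 C
V = 617.1 uV
V = 0.617 mV

0.617 mV


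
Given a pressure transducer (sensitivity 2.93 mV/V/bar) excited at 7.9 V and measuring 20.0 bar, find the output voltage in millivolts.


Output = sensitivity * Vex * P.
Vout = 2.93 * 7.9 * 20.0
Vout = 23.147 * 20.0
Vout = 462.94 mV

462.94 mV


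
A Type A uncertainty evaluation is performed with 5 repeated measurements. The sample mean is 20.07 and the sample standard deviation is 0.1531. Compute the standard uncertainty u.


The standard uncertainty for Type A evaluation is u = s / sqrt(n).
u = 0.1531 / sqrt(5)
u = 0.1531 / 2.2361
u = 0.0685

0.0685


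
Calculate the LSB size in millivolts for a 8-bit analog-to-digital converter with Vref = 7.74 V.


The resolution (LSB) of an ADC is Vref / 2^n.
LSB = 7.74 / 2^8
LSB = 7.74 / 256
LSB = 0.03023438 V = 30.234375 mV

30.234375 mV


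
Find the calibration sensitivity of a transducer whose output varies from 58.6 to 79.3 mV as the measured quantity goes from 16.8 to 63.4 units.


Sensitivity = (y2 - y1) / (x2 - x1).
S = (79.3 - 58.6) / (63.4 - 16.8)
S = 20.7 / 46.6
S = 0.4442 mV/unit

0.4442 mV/unit


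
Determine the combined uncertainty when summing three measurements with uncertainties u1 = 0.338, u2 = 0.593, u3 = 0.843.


For a sum of independent quantities, uc = sqrt(u1^2 + u2^2 + u3^2).
uc = sqrt(0.338^2 + 0.593^2 + 0.843^2)
uc = sqrt(0.114244 + 0.351649 + 0.710649)
uc = 1.0847

1.0847


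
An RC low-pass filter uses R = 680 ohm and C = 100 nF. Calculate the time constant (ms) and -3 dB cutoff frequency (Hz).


Time constant: tau = R * C.
tau = 680 * 1.00e-07 = 6.8e-05 s
tau = 0.068 ms
Cutoff frequency: fc = 1 / (2*pi*R*C).
fc = 1 / (2*pi*6.8e-05) = 2340.51 Hz

tau = 0.068 ms, fc = 2340.51 Hz


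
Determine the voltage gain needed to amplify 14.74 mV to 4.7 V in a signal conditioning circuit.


Gain = Vout / Vin (converting to same units).
G = 4.7 V / 14.74 mV
G = 4700.0 mV / 14.74 mV
G = 318.86

318.86


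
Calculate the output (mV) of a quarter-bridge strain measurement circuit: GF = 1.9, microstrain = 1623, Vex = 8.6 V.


Quarter bridge output: Vout = (GF * epsilon * Vex) / 4.
Vout = (1.9 * 1623e-6 * 8.6) / 4
Vout = 0.02651982 / 4 V
Vout = 0.00662995 V = 6.63 mV

6.63 mV


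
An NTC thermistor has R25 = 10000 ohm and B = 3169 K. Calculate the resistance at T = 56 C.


NTC thermistor equation: Rt = R25 * exp(B * (1/T - 1/T25)).
T in Kelvin: 329.15 K, T25 = 298.15 K
1/T - 1/T25 = 1/329.15 - 1/298.15 = -0.00031589
B * (1/T - 1/T25) = 3169 * -0.00031589 = -1.001
Rt = 10000 * exp(-1.001) = 3674.9 ohm

3674.9 ohm


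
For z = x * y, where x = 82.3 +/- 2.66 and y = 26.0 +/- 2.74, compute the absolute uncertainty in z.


For a product z = x*y, the relative uncertainty is:
uz/z = sqrt((ux/x)^2 + (uy/y)^2)
Relative uncertainties: ux/x = 2.66/82.3 = 0.032321
uy/y = 2.74/26.0 = 0.105385
z = 82.3 * 26.0 = 2139.8
uz = 2139.8 * sqrt(0.032321^2 + 0.105385^2) = 235.869

235.869


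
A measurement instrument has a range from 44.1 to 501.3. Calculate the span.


Span = upper range - lower range.
Span = 501.3 - (44.1)
Span = 457.2

457.2


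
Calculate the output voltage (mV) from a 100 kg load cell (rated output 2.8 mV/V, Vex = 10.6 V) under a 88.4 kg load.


Vout = rated_output * Vex * (load / capacity).
Vout = 2.8 * 10.6 * (88.4 / 100)
Vout = 2.8 * 10.6 * 0.884
Vout = 26.237 mV

26.237 mV


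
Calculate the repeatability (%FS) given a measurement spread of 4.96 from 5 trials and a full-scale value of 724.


Repeatability = (spread / full scale) * 100%.
R = (4.96 / 724) * 100
R = 0.685 %FS

0.685 %FS


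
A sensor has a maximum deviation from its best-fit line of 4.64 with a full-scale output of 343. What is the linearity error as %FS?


Linearity error = (max deviation / full scale) * 100%.
Linearity = (4.64 / 343) * 100
Linearity = 1.353 %FS

1.353 %FS


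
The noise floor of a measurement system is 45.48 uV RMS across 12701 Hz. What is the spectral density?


Noise spectral density = Vrms / sqrt(BW).
NSD = 45.48 / sqrt(12701)
NSD = 45.48 / 112.6987
NSD = 0.4036 uV/sqrt(Hz)

0.4036 uV/sqrt(Hz)


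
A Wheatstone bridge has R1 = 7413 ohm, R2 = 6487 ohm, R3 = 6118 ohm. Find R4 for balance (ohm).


At balance: R1*R4 = R2*R3, so R4 = R2*R3/R1.
R4 = 6487 * 6118 / 7413
R4 = 39687466 / 7413
R4 = 5353.77 ohm

5353.77 ohm


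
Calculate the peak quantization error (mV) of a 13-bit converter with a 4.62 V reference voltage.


The maximum quantization error is +/- LSB/2.
LSB = Vref / 2^n = 4.62 / 8192 = 0.00056396 V
Max error = LSB / 2 = 0.00056396 / 2 = 0.00028198 V
Max error = 0.282 mV

0.282 mV


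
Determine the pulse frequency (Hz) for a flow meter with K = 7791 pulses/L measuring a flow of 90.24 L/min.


Frequency = K * Q / 60 (converting L/min to L/s).
f = 7791 * 90.24 / 60
f = 703059.84 / 60
f = 11717.66 Hz

11717.66 Hz


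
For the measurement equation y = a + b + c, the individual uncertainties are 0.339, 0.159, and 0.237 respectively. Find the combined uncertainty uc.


For a sum of independent quantities, uc = sqrt(u1^2 + u2^2 + u3^2).
uc = sqrt(0.339^2 + 0.159^2 + 0.237^2)
uc = sqrt(0.114921 + 0.025281 + 0.056169)
uc = 0.4431

0.4431


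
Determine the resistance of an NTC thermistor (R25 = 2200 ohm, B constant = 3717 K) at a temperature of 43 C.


NTC thermistor equation: Rt = R25 * exp(B * (1/T - 1/T25)).
T in Kelvin: 316.15 K, T25 = 298.15 K
1/T - 1/T25 = 1/316.15 - 1/298.15 = -0.00019096
B * (1/T - 1/T25) = 3717 * -0.00019096 = -0.7098
Rt = 2200 * exp(-0.7098) = 1081.8 ohm

1081.8 ohm


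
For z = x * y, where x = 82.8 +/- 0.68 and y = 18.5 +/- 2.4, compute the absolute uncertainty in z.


For a product z = x*y, the relative uncertainty is:
uz/z = sqrt((ux/x)^2 + (uy/y)^2)
Relative uncertainties: ux/x = 0.68/82.8 = 0.008213
uy/y = 2.4/18.5 = 0.12973
z = 82.8 * 18.5 = 1531.8
uz = 1531.8 * sqrt(0.008213^2 + 0.12973^2) = 199.118

199.118


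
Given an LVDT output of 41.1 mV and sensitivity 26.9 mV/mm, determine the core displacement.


Displacement = Vout / sensitivity.
d = 41.1 / 26.9
d = 1.528 mm

1.528 mm


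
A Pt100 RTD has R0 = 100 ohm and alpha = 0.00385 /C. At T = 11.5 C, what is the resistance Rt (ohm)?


The RTD equation: Rt = R0 * (1 + alpha * T).
Rt = 100 * (1 + 0.00385 * 11.5)
Rt = 100 * (1 + 0.044275)
Rt = 100 * 1.044275
Rt = 104.428 ohm

104.428 ohm


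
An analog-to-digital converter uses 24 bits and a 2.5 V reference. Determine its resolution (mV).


The resolution (LSB) of an ADC is Vref / 2^n.
LSB = 2.5 / 2^24
LSB = 2.5 / 16777216
LSB = 1.5e-07 V = 0.00014901 mV

0.00014901 mV


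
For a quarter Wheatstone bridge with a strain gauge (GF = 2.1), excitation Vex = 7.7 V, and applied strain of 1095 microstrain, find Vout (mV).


Quarter bridge output: Vout = (GF * epsilon * Vex) / 4.
Vout = (2.1 * 1095e-6 * 7.7) / 4
Vout = 0.01770615 / 4 V
Vout = 0.00442654 V = 4.4265 mV

4.4265 mV


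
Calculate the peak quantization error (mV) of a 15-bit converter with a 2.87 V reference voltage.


The maximum quantization error is +/- LSB/2.
LSB = Vref / 2^n = 2.87 / 32768 = 8.759e-05 V
Max error = LSB / 2 = 8.759e-05 / 2 = 4.379e-05 V
Max error = 0.0438 mV

0.0438 mV


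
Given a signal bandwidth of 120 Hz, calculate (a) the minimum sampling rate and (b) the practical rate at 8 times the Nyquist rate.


By Nyquist theorem, fs_min = 2 * fmax.
fs_min = 2 * 120 = 240 Hz
Practical rate = 8 * fs_min = 8 * 240 = 1920 Hz

fs_min = 240 Hz, fs_practical = 1920 Hz


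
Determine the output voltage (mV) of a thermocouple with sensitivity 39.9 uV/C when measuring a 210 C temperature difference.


The thermocouple output V = sensitivity * dT.
V = 39.9 uV/C * 210 C
V = 8379.0 uV
V = 8.379 mV

8.379 mV


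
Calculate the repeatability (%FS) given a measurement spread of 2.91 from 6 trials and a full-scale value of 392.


Repeatability = (spread / full scale) * 100%.
R = (2.91 / 392) * 100
R = 0.742 %FS

0.742 %FS


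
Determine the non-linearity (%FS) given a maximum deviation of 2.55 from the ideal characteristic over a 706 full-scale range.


Linearity error = (max deviation / full scale) * 100%.
Linearity = (2.55 / 706) * 100
Linearity = 0.361 %FS

0.361 %FS


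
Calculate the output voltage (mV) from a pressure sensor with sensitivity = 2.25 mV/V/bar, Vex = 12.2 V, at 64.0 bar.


Output = sensitivity * Vex * P.
Vout = 2.25 * 12.2 * 64.0
Vout = 27.45 * 64.0
Vout = 1756.8 mV

1756.8 mV


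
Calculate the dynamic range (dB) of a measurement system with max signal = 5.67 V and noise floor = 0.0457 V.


Dynamic range = 20 * log10(Vmax / Vnoise).
DR = 20 * log10(5.67 / 0.0457)
DR = 20 * log10(124.07)
DR = 41.87 dB

41.87 dB


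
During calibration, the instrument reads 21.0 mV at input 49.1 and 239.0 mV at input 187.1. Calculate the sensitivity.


Sensitivity = (y2 - y1) / (x2 - x1).
S = (239.0 - 21.0) / (187.1 - 49.1)
S = 218.0 / 138.0
S = 1.5797 mV/unit

1.5797 mV/unit


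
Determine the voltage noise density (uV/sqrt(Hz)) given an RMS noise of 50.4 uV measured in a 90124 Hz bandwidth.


Noise spectral density = Vrms / sqrt(BW).
NSD = 50.4 / sqrt(90124)
NSD = 50.4 / 300.2066
NSD = 0.1679 uV/sqrt(Hz)

0.1679 uV/sqrt(Hz)


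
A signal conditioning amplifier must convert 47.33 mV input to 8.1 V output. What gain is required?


Gain = Vout / Vin (converting to same units).
G = 8.1 V / 47.33 mV
G = 8100.0 mV / 47.33 mV
G = 171.14

171.14


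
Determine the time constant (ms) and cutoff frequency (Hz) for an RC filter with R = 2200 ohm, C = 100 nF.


Time constant: tau = R * C.
tau = 2200 * 1.00e-07 = 0.00022 s
tau = 0.22 ms
Cutoff frequency: fc = 1 / (2*pi*R*C).
fc = 1 / (2*pi*0.00022) = 723.43 Hz

tau = 0.22 ms, fc = 723.43 Hz


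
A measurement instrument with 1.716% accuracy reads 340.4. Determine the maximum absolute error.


Absolute error = (accuracy% / 100) * reading.
Error = (1.716 / 100) * 340.4
Error = 0.01716 * 340.4
Error = 5.8413

5.8413


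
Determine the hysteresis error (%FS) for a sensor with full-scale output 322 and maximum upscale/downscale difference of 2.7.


Hysteresis = (max difference / full scale) * 100%.
H = (2.7 / 322) * 100
H = 0.839 %FS

0.839 %FS


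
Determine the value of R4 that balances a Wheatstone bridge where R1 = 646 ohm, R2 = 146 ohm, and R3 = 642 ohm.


At balance: R1*R4 = R2*R3, so R4 = R2*R3/R1.
R4 = 146 * 642 / 646
R4 = 93732 / 646
R4 = 145.1 ohm

145.1 ohm


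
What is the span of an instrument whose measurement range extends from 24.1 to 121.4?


Span = upper range - lower range.
Span = 121.4 - (24.1)
Span = 97.3

97.3


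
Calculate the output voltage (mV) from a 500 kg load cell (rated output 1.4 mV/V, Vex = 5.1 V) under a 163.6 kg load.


Vout = rated_output * Vex * (load / capacity).
Vout = 1.4 * 5.1 * (163.6 / 500)
Vout = 1.4 * 5.1 * 0.3272
Vout = 2.336 mV

2.336 mV


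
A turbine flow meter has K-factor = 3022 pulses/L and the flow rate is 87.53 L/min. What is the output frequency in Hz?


Frequency = K * Q / 60 (converting L/min to L/s).
f = 3022 * 87.53 / 60
f = 264515.66 / 60
f = 4408.59 Hz

4408.59 Hz


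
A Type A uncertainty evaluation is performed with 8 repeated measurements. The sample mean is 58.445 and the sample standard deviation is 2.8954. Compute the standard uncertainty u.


The standard uncertainty for Type A evaluation is u = s / sqrt(n).
u = 2.8954 / sqrt(8)
u = 2.8954 / 2.8284
u = 1.0237

1.0237


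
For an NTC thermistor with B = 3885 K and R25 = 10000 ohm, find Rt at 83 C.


NTC thermistor equation: Rt = R25 * exp(B * (1/T - 1/T25)).
T in Kelvin: 356.15 K, T25 = 298.15 K
1/T - 1/T25 = 1/356.15 - 1/298.15 = -0.00054621
B * (1/T - 1/T25) = 3885 * -0.00054621 = -2.122
Rt = 10000 * exp(-2.122) = 1197.9 ohm

1197.9 ohm


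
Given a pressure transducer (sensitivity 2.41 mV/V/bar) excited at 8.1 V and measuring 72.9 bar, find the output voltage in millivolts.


Output = sensitivity * Vex * P.
Vout = 2.41 * 8.1 * 72.9
Vout = 19.521 * 72.9
Vout = 1423.08 mV

1423.08 mV


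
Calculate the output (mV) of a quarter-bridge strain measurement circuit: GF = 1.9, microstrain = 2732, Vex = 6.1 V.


Quarter bridge output: Vout = (GF * epsilon * Vex) / 4.
Vout = (1.9 * 2732e-6 * 6.1) / 4
Vout = 0.03166388 / 4 V
Vout = 0.00791597 V = 7.916 mV

7.916 mV


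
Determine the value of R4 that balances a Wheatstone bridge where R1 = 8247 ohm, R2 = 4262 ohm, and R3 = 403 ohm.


At balance: R1*R4 = R2*R3, so R4 = R2*R3/R1.
R4 = 4262 * 403 / 8247
R4 = 1717586 / 8247
R4 = 208.27 ohm

208.27 ohm


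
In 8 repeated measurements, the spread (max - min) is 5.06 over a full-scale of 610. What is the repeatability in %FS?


Repeatability = (spread / full scale) * 100%.
R = (5.06 / 610) * 100
R = 0.83 %FS

0.83 %FS


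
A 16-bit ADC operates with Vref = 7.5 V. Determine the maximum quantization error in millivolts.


The maximum quantization error is +/- LSB/2.
LSB = Vref / 2^n = 7.5 / 65536 = 0.00011444 V
Max error = LSB / 2 = 0.00011444 / 2 = 5.722e-05 V
Max error = 0.0572 mV

0.0572 mV


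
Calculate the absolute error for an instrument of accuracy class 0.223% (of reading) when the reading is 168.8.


Absolute error = (accuracy% / 100) * reading.
Error = (0.223 / 100) * 168.8
Error = 0.00223 * 168.8
Error = 0.3764

0.3764


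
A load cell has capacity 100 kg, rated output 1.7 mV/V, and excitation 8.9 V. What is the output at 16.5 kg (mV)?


Vout = rated_output * Vex * (load / capacity).
Vout = 1.7 * 8.9 * (16.5 / 100)
Vout = 1.7 * 8.9 * 0.165
Vout = 2.496 mV

2.496 mV


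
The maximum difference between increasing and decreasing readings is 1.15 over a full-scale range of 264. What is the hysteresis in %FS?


Hysteresis = (max difference / full scale) * 100%.
H = (1.15 / 264) * 100
H = 0.436 %FS

0.436 %FS


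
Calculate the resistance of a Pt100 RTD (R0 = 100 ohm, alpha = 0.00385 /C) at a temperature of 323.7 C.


The RTD equation: Rt = R0 * (1 + alpha * T).
Rt = 100 * (1 + 0.00385 * 323.7)
Rt = 100 * (1 + 1.246245)
Rt = 100 * 2.246245
Rt = 224.625 ohm

224.625 ohm


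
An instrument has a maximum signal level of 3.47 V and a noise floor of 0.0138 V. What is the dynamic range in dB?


Dynamic range = 20 * log10(Vmax / Vnoise).
DR = 20 * log10(3.47 / 0.0138)
DR = 20 * log10(251.45)
DR = 48.01 dB

48.01 dB


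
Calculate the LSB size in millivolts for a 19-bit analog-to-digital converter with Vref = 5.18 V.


The resolution (LSB) of an ADC is Vref / 2^n.
LSB = 5.18 / 2^19
LSB = 5.18 / 524288
LSB = 9.88e-06 V = 0.00988007 mV

0.00988007 mV


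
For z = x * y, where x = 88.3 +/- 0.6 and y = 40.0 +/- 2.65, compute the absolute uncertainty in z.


For a product z = x*y, the relative uncertainty is:
uz/z = sqrt((ux/x)^2 + (uy/y)^2)
Relative uncertainties: ux/x = 0.6/88.3 = 0.006795
uy/y = 2.65/40.0 = 0.06625
z = 88.3 * 40.0 = 3532.0
uz = 3532.0 * sqrt(0.006795^2 + 0.06625^2) = 235.223

235.223


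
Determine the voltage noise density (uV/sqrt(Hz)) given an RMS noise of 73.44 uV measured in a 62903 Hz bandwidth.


Noise spectral density = Vrms / sqrt(BW).
NSD = 73.44 / sqrt(62903)
NSD = 73.44 / 250.8047
NSD = 0.2928 uV/sqrt(Hz)

0.2928 uV/sqrt(Hz)


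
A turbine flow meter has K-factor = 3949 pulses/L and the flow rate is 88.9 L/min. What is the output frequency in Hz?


Frequency = K * Q / 60 (converting L/min to L/s).
f = 3949 * 88.9 / 60
f = 351066.1 / 60
f = 5851.1 Hz

5851.1 Hz


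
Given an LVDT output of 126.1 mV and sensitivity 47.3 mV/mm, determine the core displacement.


Displacement = Vout / sensitivity.
d = 126.1 / 47.3
d = 2.666 mm

2.666 mm


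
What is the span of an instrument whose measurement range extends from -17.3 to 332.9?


Span = upper range - lower range.
Span = 332.9 - (-17.3)
Span = 350.2

350.2


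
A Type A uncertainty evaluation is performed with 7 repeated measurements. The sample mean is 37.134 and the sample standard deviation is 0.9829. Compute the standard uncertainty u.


The standard uncertainty for Type A evaluation is u = s / sqrt(n).
u = 0.9829 / sqrt(7)
u = 0.9829 / 2.6458
u = 0.3715

0.3715


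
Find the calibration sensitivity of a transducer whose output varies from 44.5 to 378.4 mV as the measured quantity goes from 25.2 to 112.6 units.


Sensitivity = (y2 - y1) / (x2 - x1).
S = (378.4 - 44.5) / (112.6 - 25.2)
S = 333.9 / 87.4
S = 3.8204 mV/unit

3.8204 mV/unit


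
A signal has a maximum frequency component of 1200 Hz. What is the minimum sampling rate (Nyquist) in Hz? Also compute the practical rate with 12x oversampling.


By Nyquist theorem, fs_min = 2 * fmax.
fs_min = 2 * 1200 = 2400 Hz
Practical rate = 12 * fs_min = 12 * 2400 = 28800 Hz

fs_min = 2400 Hz, fs_practical = 28800 Hz


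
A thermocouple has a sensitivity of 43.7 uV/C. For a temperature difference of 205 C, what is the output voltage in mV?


The thermocouple output V = sensitivity * dT.
V = 43.7 uV/C * 205 C
V = 8958.5 uV
V = 8.959 mV

8.959 mV


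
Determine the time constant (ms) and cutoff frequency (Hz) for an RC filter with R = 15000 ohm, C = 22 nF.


Time constant: tau = R * C.
tau = 15000 * 2.20e-08 = 0.00033 s
tau = 0.33 ms
Cutoff frequency: fc = 1 / (2*pi*R*C).
fc = 1 / (2*pi*0.00033) = 482.29 Hz

tau = 0.33 ms, fc = 482.29 Hz


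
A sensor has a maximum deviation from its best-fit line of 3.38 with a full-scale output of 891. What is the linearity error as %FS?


Linearity error = (max deviation / full scale) * 100%.
Linearity = (3.38 / 891) * 100
Linearity = 0.379 %FS

0.379 %FS


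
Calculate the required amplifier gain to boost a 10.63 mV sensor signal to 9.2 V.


Gain = Vout / Vin (converting to same units).
G = 9.2 V / 10.63 mV
G = 9200.0 mV / 10.63 mV
G = 865.48

865.48


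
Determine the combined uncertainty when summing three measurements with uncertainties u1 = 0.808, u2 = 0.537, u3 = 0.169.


For a sum of independent quantities, uc = sqrt(u1^2 + u2^2 + u3^2).
uc = sqrt(0.808^2 + 0.537^2 + 0.169^2)
uc = sqrt(0.652864 + 0.288369 + 0.028561)
uc = 0.9848

0.9848


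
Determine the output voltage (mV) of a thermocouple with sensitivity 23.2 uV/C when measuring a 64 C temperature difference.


The thermocouple output V = sensitivity * dT.
V = 23.2 uV/C * 64 C
V = 1484.8 uV
V = 1.485 mV

1.485 mV
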